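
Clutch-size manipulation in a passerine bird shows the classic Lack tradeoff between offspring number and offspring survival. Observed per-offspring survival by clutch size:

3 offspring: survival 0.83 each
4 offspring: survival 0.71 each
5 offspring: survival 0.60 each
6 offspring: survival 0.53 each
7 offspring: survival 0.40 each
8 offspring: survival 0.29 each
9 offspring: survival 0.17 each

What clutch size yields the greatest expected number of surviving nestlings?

6

Expected surviving nestlings = c × s(c):
  c=3: 3 × 0.83 = 2.490
  c=4: 4 × 0.71 = 2.840
  c=5: 5 × 0.60 = 3.000
  c=6: 6 × 0.53 = 3.180
  c=7: 7 × 0.40 = 2.800
  c=8: 8 × 0.29 = 2.320
  c=9: 9 × 0.17 = 1.530
Maximum at c = 6 (3.180 surviving nestlings).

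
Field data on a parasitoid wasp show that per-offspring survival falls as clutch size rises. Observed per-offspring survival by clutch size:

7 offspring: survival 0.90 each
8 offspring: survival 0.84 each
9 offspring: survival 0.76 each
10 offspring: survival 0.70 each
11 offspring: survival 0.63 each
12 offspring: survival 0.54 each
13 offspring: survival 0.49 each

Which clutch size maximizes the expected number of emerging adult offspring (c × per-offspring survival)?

10

Expected emerging adult offspring = c × s(c):
  c=7: 7 × 0.90 = 6.300
  c=8: 8 × 0.84 = 6.720
  c=9: 9 × 0.76 = 6.840
  c=10: 10 × 0.70 = 7.000
  c=11: 11 × 0.63 = 6.930
  c=12: 12 × 0.54 = 6.480
  c=13: 13 × 0.49 = 6.370
Maximum at c = 10 (7.000 emerging adult offspring).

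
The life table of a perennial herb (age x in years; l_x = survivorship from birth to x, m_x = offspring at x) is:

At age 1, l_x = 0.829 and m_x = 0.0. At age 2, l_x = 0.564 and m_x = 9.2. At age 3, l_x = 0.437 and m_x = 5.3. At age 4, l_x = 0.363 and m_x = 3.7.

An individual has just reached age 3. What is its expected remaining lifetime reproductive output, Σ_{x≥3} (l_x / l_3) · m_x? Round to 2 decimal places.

8.37

l_3 = 0.437. Conditional survival from age 3 to x is l_x / l_3.
  x=3: (0.437/0.437) × 5.3 = 5.3000
  x=4: (0.363/0.437) × 3.7 = 3.0735
Sum = 5.3000 + 3.0735 = 8.3735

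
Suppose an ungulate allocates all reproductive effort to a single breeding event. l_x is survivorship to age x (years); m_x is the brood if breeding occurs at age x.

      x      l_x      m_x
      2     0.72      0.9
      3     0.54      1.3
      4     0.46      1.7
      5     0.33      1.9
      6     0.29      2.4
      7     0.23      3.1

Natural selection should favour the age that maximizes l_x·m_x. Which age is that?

4

Expected offspring if breeding at age x = l_x × m_x:
  age 2: 0.72 × 0.9 = 0.648
  age 3: 0.54 × 1.3 = 0.702
  age 4: 0.46 × 1.7 = 0.782
  age 5: 0.33 × 1.9 = 0.627
  age 6: 0.29 × 2.4 = 0.696
  age 7: 0.23 × 3.1 = 0.713
Maximum at age 4 (0.782).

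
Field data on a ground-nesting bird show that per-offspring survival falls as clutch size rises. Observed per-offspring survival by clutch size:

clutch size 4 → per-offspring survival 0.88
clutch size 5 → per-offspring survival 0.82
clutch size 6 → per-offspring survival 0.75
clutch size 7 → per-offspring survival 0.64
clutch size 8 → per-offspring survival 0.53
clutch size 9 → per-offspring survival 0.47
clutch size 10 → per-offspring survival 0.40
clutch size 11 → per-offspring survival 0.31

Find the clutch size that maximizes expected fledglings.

6

Expected fledglings = c × s(c):
  c=4: 4 × 0.88 = 3.520
  c=5: 5 × 0.82 = 4.100
  c=6: 6 × 0.75 = 4.500
  c=7: 7 × 0.64 = 4.480
  c=8: 8 × 0.53 = 4.240
  c=9: 9 × 0.47 = 4.230
  c=10: 10 × 0.40 = 4.000
  c=11: 11 × 0.31 = 3.410
Maximum at c = 6 (4.500 fledglings).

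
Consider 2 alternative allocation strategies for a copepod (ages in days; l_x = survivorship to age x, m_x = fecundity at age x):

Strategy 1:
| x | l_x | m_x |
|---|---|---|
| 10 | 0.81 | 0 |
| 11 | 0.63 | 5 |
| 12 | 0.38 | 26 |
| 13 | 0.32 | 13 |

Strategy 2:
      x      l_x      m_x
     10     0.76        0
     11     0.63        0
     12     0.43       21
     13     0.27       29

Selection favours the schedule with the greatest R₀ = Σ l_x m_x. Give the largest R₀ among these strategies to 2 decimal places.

Strategy 1: R₀ = 0.81×0 + 0.63×5 + 0.38×26 + 0.32×13 = 17.1900
Strategy 2: R₀ = 0.76×0 + 0.63×0 + 0.43×21 + 0.27×29 = 16.8600
Highest R₀: strategy 1 with 17.1900.

17.19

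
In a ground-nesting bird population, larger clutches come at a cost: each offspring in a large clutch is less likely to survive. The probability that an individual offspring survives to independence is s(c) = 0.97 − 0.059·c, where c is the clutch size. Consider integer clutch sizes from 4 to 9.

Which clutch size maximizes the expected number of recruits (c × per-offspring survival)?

8

Expected recruits = c × s(c):
  c=4: 4 × 0.734 = 2.936
  c=5: 5 × 0.675 = 3.375
  c=6: 6 × 0.616 = 3.696
  c=7: 7 × 0.557 = 3.899
  c=8: 8 × 0.498 = 3.984
  c=9: 9 × 0.439 = 3.951
Maximum at c = 8 (3.984 recruits).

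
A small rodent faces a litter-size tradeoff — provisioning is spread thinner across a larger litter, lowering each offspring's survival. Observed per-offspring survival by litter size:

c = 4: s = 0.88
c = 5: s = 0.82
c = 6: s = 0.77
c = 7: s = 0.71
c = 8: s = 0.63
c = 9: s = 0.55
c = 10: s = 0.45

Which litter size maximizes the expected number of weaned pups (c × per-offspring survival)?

8

Expected weaned pups = c × s(c):
  c=4: 4 × 0.88 = 3.520
  c=5: 5 × 0.82 = 4.100
  c=6: 6 × 0.77 = 4.620
  c=7: 7 × 0.71 = 4.970
  c=8: 8 × 0.63 = 5.040
  c=9: 9 × 0.55 = 4.950
  c=10: 10 × 0.45 = 4.500
Maximum at c = 8 (5.040 weaned pups).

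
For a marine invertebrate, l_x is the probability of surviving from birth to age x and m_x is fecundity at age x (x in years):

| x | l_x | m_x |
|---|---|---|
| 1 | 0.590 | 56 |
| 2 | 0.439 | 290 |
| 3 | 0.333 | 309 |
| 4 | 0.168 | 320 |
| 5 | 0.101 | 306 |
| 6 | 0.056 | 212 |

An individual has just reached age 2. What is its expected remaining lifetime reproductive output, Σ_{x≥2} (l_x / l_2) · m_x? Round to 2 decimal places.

l_2 = 0.439. Conditional survival from age 2 to x is l_x / l_2.
  x=2: (0.439/0.439) × 290 = 290.0000
  x=3: (0.333/0.439) × 309 = 234.3895
  x=4: (0.168/0.439) × 320 = 122.4601
  x=5: (0.101/0.439) × 306 = 70.4009
  x=6: (0.056/0.439) × 212 = 27.0433
Sum = 290.0000 + 234.3895 + 122.4601 + 70.4009 + 27.0433 = 744.2938

744.29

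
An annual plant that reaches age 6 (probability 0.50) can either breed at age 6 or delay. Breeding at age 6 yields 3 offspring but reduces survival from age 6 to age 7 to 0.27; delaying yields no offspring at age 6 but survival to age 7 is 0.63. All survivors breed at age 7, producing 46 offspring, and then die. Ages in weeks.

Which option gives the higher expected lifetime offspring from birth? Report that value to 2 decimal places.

14.49

breed at age 6: R₀ = 0.50 × (3 + 0.27 × 46) = 0.50 × 15.4200 = 7.7100
delay to age 7: R₀ = 0.50 × (0.63 × 46) = 0.50 × 28.9800 = 14.4900
Higher: delay to age 7 (14.4900).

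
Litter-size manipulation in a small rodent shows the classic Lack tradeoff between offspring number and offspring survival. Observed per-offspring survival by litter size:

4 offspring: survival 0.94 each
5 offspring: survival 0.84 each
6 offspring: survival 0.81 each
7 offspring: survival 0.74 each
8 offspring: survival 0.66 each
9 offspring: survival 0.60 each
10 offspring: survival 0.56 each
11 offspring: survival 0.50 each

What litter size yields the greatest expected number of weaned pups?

10

Expected weaned pups = c × s(c):
  c=4: 4 × 0.94 = 3.760
  c=5: 5 × 0.84 = 4.200
  c=6: 6 × 0.81 = 4.860
  c=7: 7 × 0.74 = 5.180
  c=8: 8 × 0.66 = 5.280
  c=9: 9 × 0.60 = 5.400
  c=10: 10 × 0.56 = 5.600
  c=11: 11 × 0.50 = 5.500
Maximum at c = 10 (5.600 weaned pups).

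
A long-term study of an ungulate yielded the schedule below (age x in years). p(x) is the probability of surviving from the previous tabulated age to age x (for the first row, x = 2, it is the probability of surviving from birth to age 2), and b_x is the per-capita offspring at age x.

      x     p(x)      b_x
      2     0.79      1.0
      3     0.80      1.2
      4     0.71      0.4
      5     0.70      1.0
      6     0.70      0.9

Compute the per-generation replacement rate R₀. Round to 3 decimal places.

Survivorship from birth: l_x = p_2·p_3·…·p_x.
  l_2 = 0.79000
  l_3 = 0.63200
  l_4 = 0.44872
  l_5 = 0.31410
  l_6 = 0.21987
R₀ = Σ l_x b_x:
  age 2: 0.79000 × 1.0 = 0.7900
  age 3: 0.63200 × 1.2 = 0.7584
  age 4: 0.44872 × 0.4 = 0.1795
  age 5: 0.31410 × 1.0 = 0.3141
  age 6: 0.21987 × 0.9 = 0.1979
R₀ = 0.7900 + 0.7584 + 0.1795 + 0.3141 + 0.1979 = 2.2399

2.240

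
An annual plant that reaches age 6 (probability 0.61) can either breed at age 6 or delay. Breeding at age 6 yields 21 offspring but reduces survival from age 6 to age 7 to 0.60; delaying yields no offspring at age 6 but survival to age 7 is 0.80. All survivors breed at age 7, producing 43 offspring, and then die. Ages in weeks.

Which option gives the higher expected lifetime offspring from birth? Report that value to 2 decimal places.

breed at age 6: R₀ = 0.61 × (21 + 0.60 × 43) = 0.61 × 46.8000 = 28.5480
delay to age 7: R₀ = 0.61 × (0.80 × 43) = 0.61 × 34.4000 = 20.9840
Higher: breed at age 6 (28.5480).

28.55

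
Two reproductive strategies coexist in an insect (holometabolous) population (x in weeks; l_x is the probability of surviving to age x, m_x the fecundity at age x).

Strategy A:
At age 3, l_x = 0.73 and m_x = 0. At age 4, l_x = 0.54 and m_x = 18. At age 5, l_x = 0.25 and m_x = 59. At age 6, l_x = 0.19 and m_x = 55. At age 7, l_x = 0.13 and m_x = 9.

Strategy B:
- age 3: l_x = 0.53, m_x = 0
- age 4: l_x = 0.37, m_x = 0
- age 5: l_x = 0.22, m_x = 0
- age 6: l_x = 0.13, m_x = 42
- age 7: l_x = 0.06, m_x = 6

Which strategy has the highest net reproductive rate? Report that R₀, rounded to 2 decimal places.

Strategy A: R₀ = 0.73×0 + 0.54×18 + 0.25×59 + 0.19×55 + 0.13×9 = 36.0900
Strategy B: R₀ = 0.53×0 + 0.37×0 + 0.22×0 + 0.13×42 + 0.06×6 = 5.8200
Highest R₀: strategy A with 36.0900.

36.09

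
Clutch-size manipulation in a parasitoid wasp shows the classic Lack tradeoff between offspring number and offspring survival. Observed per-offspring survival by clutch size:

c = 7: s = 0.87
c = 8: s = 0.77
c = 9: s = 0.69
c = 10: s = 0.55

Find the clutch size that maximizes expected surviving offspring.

Expected surviving offspring = c × s(c):
  c=7: 7 × 0.87 = 6.090
  c=8: 8 × 0.77 = 6.160
  c=9: 9 × 0.69 = 6.210
  c=10: 10 × 0.55 = 5.500
Maximum at c = 9 (6.210 surviving offspring).

9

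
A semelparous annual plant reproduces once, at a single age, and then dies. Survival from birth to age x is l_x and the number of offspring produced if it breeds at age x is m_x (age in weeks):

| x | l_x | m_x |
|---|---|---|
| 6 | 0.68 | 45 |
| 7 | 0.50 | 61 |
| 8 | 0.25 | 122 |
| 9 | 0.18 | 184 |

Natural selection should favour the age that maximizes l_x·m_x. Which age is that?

Expected offspring if breeding at age x = l_x × m_x:
  age 6: 0.68 × 45 = 30.600
  age 7: 0.50 × 61 = 30.500
  age 8: 0.25 × 122 = 30.500
  age 9: 0.18 × 184 = 33.120
Maximum at age 9 (33.120).

9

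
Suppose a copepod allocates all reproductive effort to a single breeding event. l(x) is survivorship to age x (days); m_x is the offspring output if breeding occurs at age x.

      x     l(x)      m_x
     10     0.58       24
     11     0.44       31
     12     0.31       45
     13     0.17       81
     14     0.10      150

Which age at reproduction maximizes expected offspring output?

14

Expected offspring if breeding at age x = l(x) × m_x:
  age 10: 0.58 × 24 = 13.920
  age 11: 0.44 × 31 = 13.640
  age 12: 0.31 × 45 = 13.950
  age 13: 0.17 × 81 = 13.770
  age 14: 0.10 × 150 = 15.000
Maximum at age 14 (15.000).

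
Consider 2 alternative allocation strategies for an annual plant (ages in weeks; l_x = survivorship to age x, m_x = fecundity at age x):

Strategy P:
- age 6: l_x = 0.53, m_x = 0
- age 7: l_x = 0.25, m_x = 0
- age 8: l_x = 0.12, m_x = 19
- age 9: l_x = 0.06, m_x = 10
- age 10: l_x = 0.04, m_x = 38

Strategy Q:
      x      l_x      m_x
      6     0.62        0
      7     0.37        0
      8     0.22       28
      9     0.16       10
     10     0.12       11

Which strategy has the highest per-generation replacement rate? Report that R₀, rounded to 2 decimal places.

9.08

Strategy P: R₀ = 0.53×0 + 0.25×0 + 0.12×19 + 0.06×10 + 0.04×38 = 4.4000
Strategy Q: R₀ = 0.62×0 + 0.37×0 + 0.22×28 + 0.16×10 + 0.12×11 = 9.0800
Highest R₀: strategy Q with 9.0800.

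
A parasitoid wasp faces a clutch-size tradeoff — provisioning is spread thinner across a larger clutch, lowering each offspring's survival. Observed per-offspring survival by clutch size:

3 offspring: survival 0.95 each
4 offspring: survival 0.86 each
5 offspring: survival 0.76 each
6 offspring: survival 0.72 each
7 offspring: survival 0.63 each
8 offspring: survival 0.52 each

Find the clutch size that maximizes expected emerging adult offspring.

Expected emerging adult offspring = c × s(c):
  c=3: 3 × 0.95 = 2.850
  c=4: 4 × 0.86 = 3.440
  c=5: 5 × 0.76 = 3.800
  c=6: 6 × 0.72 = 4.320
  c=7: 7 × 0.63 = 4.410
  c=8: 8 × 0.52 = 4.160
Maximum at c = 7 (4.410 emerging adult offspring).

7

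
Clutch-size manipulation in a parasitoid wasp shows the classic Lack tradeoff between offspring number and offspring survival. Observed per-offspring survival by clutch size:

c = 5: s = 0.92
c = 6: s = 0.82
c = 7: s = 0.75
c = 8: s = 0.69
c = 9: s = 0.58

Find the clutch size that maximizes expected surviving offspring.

Expected surviving offspring = c × s(c):
  c=5: 5 × 0.92 = 4.600
  c=6: 6 × 0.82 = 4.920
  c=7: 7 × 0.75 = 5.250
  c=8: 8 × 0.69 = 5.520
  c=9: 9 × 0.58 = 5.220
Maximum at c = 8 (5.520 surviving offspring).

8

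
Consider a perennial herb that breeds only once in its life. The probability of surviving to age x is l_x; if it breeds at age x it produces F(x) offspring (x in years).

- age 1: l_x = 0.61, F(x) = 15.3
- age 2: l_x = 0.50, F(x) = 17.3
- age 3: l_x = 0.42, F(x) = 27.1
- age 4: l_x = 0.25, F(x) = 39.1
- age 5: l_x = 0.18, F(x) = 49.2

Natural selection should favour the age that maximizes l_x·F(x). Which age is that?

3

Expected offspring if breeding at age x = l_x × F(x):
  age 1: 0.61 × 15.3 = 9.333
  age 2: 0.50 × 17.3 = 8.650
  age 3: 0.42 × 27.1 = 11.382
  age 4: 0.25 × 39.1 = 9.775
  age 5: 0.18 × 49.2 = 8.856
Maximum at age 3 (11.382).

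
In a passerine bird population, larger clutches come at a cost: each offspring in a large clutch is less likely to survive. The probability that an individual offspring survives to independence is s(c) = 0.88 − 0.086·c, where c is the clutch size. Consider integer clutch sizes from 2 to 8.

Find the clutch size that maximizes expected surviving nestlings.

Expected surviving nestlings = c × s(c):
  c=2: 2 × 0.708 = 1.416
  c=3: 3 × 0.622 = 1.866
  c=4: 4 × 0.536 = 2.144
  c=5: 5 × 0.450 = 2.250
  c=6: 6 × 0.364 = 2.184
  c=7: 7 × 0.278 = 1.946
  c=8: 8 × 0.192 = 1.536
Maximum at c = 5 (2.250 surviving nestlings).

5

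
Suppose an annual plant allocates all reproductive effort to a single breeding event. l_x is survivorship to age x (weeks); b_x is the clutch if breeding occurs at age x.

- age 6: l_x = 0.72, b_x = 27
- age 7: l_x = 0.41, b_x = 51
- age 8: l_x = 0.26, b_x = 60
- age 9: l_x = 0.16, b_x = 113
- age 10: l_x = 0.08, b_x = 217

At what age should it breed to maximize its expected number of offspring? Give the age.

Expected offspring if breeding at age x = l_x × b_x:
  age 6: 0.72 × 27 = 19.440
  age 7: 0.41 × 51 = 20.910
  age 8: 0.26 × 60 = 15.600
  age 9: 0.16 × 113 = 18.080
  age 10: 0.08 × 217 = 17.360
Maximum at age 7 (20.910).

7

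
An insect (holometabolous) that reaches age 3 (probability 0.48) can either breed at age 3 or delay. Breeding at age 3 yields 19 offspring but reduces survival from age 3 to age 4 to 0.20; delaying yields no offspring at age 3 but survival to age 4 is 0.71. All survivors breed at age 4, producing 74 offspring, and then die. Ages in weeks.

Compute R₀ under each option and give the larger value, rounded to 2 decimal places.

breed at age 3: R₀ = 0.48 × (19 + 0.20 × 74) = 0.48 × 33.8000 = 16.2240
delay to age 4: R₀ = 0.48 × (0.71 × 74) = 0.48 × 52.5400 = 25.2192
Higher: delay to age 4 (25.2192).

25.22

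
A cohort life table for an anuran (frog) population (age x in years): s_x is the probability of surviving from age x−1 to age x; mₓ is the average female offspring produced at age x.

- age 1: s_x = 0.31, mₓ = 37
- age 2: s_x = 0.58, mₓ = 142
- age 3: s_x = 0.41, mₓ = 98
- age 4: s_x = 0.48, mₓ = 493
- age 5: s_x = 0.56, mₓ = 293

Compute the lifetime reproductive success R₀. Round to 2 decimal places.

Survivorship from birth: l_x = s_1·s_2·…·s_x.
  l_1 = 0.31000
  l_2 = 0.17980
  l_3 = 0.07372
  l_4 = 0.03538
  l_5 = 0.01982
R₀ = Σ l_x mₓ:
  age 1: 0.31000 × 37 = 11.4700
  age 2: 0.17980 × 142 = 25.5316
  age 3: 0.07372 × 98 = 7.2246
  age 4: 0.03538 × 493 = 17.4423
  age 5: 0.01982 × 293 = 5.8073
R₀ = 11.4700 + 25.5316 + 7.2246 + 17.4423 + 5.8073 = 67.4758

67.48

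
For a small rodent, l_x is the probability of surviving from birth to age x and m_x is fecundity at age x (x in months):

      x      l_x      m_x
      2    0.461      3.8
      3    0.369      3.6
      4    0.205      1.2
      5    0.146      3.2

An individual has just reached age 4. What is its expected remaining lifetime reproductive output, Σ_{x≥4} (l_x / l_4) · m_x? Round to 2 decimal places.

3.48

l_4 = 0.205. Conditional survival from age 4 to x is l_x / l_4.
  x=4: (0.205/0.205) × 1.2 = 1.2000
  x=5: (0.146/0.205) × 3.2 = 2.2790
Sum = 1.2000 + 2.2790 = 3.4790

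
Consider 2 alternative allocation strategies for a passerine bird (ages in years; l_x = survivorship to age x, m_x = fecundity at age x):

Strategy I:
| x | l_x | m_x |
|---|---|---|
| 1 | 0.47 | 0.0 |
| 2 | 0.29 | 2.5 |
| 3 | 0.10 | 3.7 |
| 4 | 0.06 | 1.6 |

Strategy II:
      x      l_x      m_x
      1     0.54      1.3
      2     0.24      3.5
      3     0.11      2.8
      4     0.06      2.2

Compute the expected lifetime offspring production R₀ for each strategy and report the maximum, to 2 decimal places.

1.98

Strategy I: R₀ = 0.47×0.0 + 0.29×2.5 + 0.10×3.7 + 0.06×1.6 = 1.1910
Strategy II: R₀ = 0.54×1.3 + 0.24×3.5 + 0.11×2.8 + 0.06×2.2 = 1.9820
Highest R₀: strategy II with 1.9820.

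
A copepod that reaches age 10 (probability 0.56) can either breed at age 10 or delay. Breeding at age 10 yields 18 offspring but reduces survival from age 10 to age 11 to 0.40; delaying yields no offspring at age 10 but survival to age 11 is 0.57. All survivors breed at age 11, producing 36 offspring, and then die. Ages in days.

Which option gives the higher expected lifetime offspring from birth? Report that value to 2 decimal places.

breed at age 10: R₀ = 0.56 × (18 + 0.40 × 36) = 0.56 × 32.4000 = 18.1440
delay to age 11: R₀ = 0.56 × (0.57 × 36) = 0.56 × 20.5200 = 11.4912
Higher: breed at age 10 (18.1440).

18.14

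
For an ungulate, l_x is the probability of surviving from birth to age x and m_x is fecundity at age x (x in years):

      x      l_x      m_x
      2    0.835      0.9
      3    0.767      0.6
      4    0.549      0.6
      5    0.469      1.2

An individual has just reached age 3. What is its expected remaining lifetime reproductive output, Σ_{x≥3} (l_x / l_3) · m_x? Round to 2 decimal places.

l_3 = 0.767. Conditional survival from age 3 to x is l_x / l_3.
  x=3: (0.767/0.767) × 0.6 = 0.6000
  x=4: (0.549/0.767) × 0.6 = 0.4295
  x=5: (0.469/0.767) × 1.2 = 0.7338
Sum = 0.6000 + 0.4295 + 0.7338 = 1.7632

1.76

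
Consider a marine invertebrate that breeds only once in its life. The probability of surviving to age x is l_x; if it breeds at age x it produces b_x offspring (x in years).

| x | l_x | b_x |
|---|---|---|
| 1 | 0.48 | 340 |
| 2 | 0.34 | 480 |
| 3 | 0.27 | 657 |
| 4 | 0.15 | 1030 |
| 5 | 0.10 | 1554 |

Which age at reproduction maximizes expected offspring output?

Expected offspring if breeding at age x = l_x × b_x:
  age 1: 0.48 × 340 = 163.200
  age 2: 0.34 × 480 = 163.200
  age 3: 0.27 × 657 = 177.390
  age 4: 0.15 × 1030 = 154.500
  age 5: 0.10 × 1554 = 155.400
Maximum at age 3 (177.390).

3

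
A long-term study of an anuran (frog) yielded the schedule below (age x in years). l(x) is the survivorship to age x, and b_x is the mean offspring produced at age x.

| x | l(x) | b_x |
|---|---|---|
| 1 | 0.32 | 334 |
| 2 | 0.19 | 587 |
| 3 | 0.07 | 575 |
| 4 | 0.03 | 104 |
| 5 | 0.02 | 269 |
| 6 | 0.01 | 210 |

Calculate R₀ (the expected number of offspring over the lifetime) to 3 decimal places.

269.260

R₀ = Σ l(x) b_x:
  age 1: 0.32 × 334 = 106.8800
  age 2: 0.19 × 587 = 111.5300
  age 3: 0.07 × 575 = 40.2500
  age 4: 0.03 × 104 = 3.1200
  age 5: 0.02 × 269 = 5.3800
  age 6: 0.01 × 210 = 2.1000
R₀ = 106.8800 + 111.5300 + 40.2500 + 3.1200 + 5.3800 + 2.1000 = 269.2600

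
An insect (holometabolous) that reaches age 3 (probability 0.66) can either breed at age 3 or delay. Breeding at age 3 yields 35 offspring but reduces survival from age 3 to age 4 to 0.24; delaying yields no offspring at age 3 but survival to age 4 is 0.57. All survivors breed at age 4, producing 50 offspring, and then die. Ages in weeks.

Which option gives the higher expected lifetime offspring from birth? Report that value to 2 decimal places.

31.02

breed at age 3: R₀ = 0.66 × (35 + 0.24 × 50) = 0.66 × 47.0000 = 31.0200
delay to age 4: R₀ = 0.66 × (0.57 × 50) = 0.66 × 28.5000 = 18.8100
Higher: breed at age 3 (31.0200).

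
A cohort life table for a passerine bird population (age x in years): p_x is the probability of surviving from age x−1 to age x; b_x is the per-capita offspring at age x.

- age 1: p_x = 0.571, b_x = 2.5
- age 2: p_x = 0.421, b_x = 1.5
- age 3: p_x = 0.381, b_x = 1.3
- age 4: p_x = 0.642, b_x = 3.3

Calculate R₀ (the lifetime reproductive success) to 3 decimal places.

Survivorship from birth: l_x = p_1·p_2·…·p_x.
  l_1 = 0.57100
  l_2 = 0.24039
  l_3 = 0.09159
  l_4 = 0.05880
R₀ = Σ l_x b_x:
  age 1: 0.57100 × 2.5 = 1.4275
  age 2: 0.24039 × 1.5 = 0.3606
  age 3: 0.09159 × 1.3 = 0.1191
  age 4: 0.05880 × 3.3 = 0.1940
R₀ = 1.4275 + 0.3606 + 0.1191 + 0.1940 = 2.1012

2.101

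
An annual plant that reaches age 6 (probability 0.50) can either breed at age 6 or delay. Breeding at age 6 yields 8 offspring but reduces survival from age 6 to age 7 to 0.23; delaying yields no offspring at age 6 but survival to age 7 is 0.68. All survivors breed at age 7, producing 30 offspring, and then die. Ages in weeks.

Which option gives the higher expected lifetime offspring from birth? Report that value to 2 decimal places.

10.20

breed at age 6: R₀ = 0.50 × (8 + 0.23 × 30) = 0.50 × 14.9000 = 7.4500
delay to age 7: R₀ = 0.50 × (0.68 × 30) = 0.50 × 20.4000 = 10.2000
Higher: delay to age 7 (10.2000).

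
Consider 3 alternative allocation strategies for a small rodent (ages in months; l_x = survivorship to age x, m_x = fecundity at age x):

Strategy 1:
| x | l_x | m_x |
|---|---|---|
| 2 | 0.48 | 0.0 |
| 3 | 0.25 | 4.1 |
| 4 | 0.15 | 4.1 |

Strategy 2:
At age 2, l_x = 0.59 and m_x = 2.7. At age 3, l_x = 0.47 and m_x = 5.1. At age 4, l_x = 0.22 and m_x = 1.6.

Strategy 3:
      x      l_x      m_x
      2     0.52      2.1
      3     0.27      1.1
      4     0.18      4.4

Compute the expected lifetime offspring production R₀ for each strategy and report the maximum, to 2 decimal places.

4.34

Strategy 1: R₀ = 0.48×0.0 + 0.25×4.1 + 0.15×4.1 = 1.6400
Strategy 2: R₀ = 0.59×2.7 + 0.47×5.1 + 0.22×1.6 = 4.3420
Strategy 3: R₀ = 0.52×2.1 + 0.27×1.1 + 0.18×4.4 = 2.1810
Highest R₀: strategy 2 with 4.3420.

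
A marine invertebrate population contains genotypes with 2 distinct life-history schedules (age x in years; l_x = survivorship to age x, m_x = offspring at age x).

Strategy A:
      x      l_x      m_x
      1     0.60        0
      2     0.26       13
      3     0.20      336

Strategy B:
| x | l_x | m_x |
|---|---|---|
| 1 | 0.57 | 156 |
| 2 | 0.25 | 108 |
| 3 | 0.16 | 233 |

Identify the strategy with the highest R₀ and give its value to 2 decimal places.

153.20

Strategy A: R₀ = 0.60×0 + 0.26×13 + 0.20×336 = 70.5800
Strategy B: R₀ = 0.57×156 + 0.25×108 + 0.16×233 = 153.2000
Highest R₀: strategy B with 153.2000.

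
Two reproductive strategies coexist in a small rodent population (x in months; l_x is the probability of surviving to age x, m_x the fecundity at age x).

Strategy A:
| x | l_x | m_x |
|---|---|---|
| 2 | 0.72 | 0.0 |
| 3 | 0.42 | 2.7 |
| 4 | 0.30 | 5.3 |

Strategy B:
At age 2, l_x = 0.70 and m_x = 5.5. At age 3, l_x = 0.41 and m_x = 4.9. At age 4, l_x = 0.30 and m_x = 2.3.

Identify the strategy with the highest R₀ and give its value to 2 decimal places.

Strategy A: R₀ = 0.72×0.0 + 0.42×2.7 + 0.30×5.3 = 2.7240
Strategy B: R₀ = 0.70×5.5 + 0.41×4.9 + 0.30×2.3 = 6.5490
Highest R₀: strategy B with 6.5490.

6.55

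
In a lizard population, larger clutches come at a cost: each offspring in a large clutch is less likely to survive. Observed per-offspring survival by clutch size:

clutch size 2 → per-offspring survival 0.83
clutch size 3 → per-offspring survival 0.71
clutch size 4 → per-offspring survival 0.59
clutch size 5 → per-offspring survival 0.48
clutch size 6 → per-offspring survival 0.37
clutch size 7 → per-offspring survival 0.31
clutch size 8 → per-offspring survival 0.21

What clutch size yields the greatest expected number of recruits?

Expected recruits = c × s(c):
  c=2: 2 × 0.83 = 1.660
  c=3: 3 × 0.71 = 2.130
  c=4: 4 × 0.59 = 2.360
  c=5: 5 × 0.48 = 2.400
  c=6: 6 × 0.37 = 2.220
  c=7: 7 × 0.31 = 2.170
  c=8: 8 × 0.21 = 1.680
Maximum at c = 5 (2.400 recruits).

5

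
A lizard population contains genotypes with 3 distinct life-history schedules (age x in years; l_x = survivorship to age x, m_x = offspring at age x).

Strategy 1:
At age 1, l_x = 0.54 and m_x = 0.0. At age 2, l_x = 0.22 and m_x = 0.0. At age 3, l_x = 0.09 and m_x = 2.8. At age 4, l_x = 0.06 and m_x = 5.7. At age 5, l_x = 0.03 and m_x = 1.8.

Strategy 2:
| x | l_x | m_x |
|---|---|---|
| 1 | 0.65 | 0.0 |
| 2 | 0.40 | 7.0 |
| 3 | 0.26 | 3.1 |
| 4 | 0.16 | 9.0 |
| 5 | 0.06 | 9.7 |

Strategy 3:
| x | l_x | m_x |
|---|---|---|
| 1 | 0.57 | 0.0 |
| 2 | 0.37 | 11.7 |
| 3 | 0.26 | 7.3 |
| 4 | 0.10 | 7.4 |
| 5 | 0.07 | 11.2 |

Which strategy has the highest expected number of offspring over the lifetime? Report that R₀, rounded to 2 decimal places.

7.75

Strategy 1: R₀ = 0.54×0.0 + 0.22×0.0 + 0.09×2.8 + 0.06×5.7 + 0.03×1.8 = 0.6480
Strategy 2: R₀ = 0.65×0.0 + 0.40×7.0 + 0.26×3.1 + 0.16×9.0 + 0.06×9.7 = 5.6280
Strategy 3: R₀ = 0.57×0.0 + 0.37×11.7 + 0.26×7.3 + 0.10×7.4 + 0.07×11.2 = 7.7510
Highest R₀: strategy 3 with 7.7510.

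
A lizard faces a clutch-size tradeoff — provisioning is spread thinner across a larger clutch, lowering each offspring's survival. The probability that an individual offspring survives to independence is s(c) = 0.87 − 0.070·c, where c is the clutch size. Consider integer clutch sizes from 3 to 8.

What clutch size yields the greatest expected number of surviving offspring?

Expected surviving offspring = c × s(c):
  c=3: 3 × 0.660 = 1.980
  c=4: 4 × 0.590 = 2.360
  c=5: 5 × 0.520 = 2.600
  c=6: 6 × 0.450 = 2.700
  c=7: 7 × 0.380 = 2.660
  c=8: 8 × 0.310 = 2.480
Maximum at c = 6 (2.700 surviving offspring).

6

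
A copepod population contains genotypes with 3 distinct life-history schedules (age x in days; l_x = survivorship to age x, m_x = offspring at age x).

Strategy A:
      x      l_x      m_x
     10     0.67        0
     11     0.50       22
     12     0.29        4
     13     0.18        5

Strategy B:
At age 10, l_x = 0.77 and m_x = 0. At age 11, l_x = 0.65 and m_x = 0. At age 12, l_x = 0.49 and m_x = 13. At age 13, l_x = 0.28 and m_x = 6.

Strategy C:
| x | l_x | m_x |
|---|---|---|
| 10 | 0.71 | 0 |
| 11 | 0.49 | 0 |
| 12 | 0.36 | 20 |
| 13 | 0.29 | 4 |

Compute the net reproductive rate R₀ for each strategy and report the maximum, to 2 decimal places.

Strategy A: R₀ = 0.67×0 + 0.50×22 + 0.29×4 + 0.18×5 = 13.0600
Strategy B: R₀ = 0.77×0 + 0.65×0 + 0.49×13 + 0.28×6 = 8.0500
Strategy C: R₀ = 0.71×0 + 0.49×0 + 0.36×20 + 0.29×4 = 8.3600
Highest R₀: strategy A with 13.0600.

13.06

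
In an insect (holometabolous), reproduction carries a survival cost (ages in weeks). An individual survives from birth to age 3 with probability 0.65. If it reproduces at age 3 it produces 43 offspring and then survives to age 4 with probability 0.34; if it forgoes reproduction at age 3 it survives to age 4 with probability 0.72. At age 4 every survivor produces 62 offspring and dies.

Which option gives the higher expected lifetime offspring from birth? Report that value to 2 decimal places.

41.65

breed at age 3: R₀ = 0.65 × (43 + 0.34 × 62) = 0.65 × 64.0800 = 41.6520
delay to age 4: R₀ = 0.65 × (0.72 × 62) = 0.65 × 44.6400 = 29.0160
Higher: breed at age 3 (41.6520).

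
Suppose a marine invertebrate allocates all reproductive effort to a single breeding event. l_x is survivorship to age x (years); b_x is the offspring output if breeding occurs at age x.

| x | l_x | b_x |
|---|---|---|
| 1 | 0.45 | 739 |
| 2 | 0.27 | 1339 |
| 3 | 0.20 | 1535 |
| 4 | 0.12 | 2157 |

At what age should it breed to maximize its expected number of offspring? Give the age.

Expected offspring if breeding at age x = l_x × b_x:
  age 1: 0.45 × 739 = 332.550
  age 2: 0.27 × 1339 = 361.530
  age 3: 0.20 × 1535 = 307.000
  age 4: 0.12 × 2157 = 258.840
Maximum at age 2 (361.530).

2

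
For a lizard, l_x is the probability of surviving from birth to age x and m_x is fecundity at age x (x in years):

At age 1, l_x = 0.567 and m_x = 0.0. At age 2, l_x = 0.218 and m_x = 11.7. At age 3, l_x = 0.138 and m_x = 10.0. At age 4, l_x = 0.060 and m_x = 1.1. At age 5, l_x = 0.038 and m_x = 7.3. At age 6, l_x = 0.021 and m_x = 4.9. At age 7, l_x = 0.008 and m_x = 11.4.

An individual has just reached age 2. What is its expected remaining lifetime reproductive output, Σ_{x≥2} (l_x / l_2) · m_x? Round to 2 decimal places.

20.50

l_2 = 0.218. Conditional survival from age 2 to x is l_x / l_2.
  x=2: (0.218/0.218) × 11.7 = 11.7000
  x=3: (0.138/0.218) × 10.0 = 6.3303
  x=4: (0.060/0.218) × 1.1 = 0.3028
  x=5: (0.038/0.218) × 7.3 = 1.2725
  x=6: (0.021/0.218) × 4.9 = 0.4720
  x=7: (0.008/0.218) × 11.4 = 0.4183
Sum = 11.7000 + 6.3303 + 0.3028 + 1.2725 + 0.4720 + 0.4183 = 20.4959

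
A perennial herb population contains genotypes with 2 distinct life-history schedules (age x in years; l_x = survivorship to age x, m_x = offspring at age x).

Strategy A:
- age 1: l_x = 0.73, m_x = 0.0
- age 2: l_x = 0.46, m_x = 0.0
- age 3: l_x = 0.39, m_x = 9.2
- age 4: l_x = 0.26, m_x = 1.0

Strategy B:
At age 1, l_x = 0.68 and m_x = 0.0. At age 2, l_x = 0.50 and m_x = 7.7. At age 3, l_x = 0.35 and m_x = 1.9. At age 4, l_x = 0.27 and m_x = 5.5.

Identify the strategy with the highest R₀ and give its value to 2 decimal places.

6.00

Strategy A: R₀ = 0.73×0.0 + 0.46×0.0 + 0.39×9.2 + 0.26×1.0 = 3.8480
Strategy B: R₀ = 0.68×0.0 + 0.50×7.7 + 0.35×1.9 + 0.27×5.5 = 6.0000
Highest R₀: strategy B with 6.0000.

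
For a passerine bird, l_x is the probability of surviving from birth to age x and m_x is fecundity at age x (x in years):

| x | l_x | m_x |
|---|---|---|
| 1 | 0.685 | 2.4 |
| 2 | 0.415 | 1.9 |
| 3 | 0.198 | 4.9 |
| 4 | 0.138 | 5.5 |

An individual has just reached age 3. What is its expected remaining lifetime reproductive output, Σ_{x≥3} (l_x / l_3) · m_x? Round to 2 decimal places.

l_3 = 0.198. Conditional survival from age 3 to x is l_x / l_3.
  x=3: (0.198/0.198) × 4.9 = 4.9000
  x=4: (0.138/0.198) × 5.5 = 3.8333
Sum = 4.9000 + 3.8333 = 8.7333

8.73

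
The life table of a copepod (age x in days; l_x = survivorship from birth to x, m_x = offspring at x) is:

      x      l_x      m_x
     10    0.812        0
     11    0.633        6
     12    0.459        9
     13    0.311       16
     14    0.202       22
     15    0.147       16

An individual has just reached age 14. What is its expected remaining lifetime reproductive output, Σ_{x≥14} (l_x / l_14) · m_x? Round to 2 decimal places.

l_14 = 0.202. Conditional survival from age 14 to x is l_x / l_14.
  x=14: (0.202/0.202) × 22 = 22.0000
  x=15: (0.147/0.202) × 16 = 11.6436
Sum = 22.0000 + 11.6436 = 33.6436

33.64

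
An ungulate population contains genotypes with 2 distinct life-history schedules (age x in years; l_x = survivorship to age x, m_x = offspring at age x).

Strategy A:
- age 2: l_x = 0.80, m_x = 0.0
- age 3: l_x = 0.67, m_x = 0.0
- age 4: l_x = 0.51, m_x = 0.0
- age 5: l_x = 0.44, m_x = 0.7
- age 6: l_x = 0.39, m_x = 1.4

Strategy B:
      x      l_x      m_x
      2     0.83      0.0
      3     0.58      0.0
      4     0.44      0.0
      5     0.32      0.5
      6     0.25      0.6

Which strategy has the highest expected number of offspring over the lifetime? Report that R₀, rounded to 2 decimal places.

Strategy A: R₀ = 0.80×0.0 + 0.67×0.0 + 0.51×0.0 + 0.44×0.7 + 0.39×1.4 = 0.8540
Strategy B: R₀ = 0.83×0.0 + 0.58×0.0 + 0.44×0.0 + 0.32×0.5 + 0.25×0.6 = 0.3100
Highest R₀: strategy A with 0.8540.

0.85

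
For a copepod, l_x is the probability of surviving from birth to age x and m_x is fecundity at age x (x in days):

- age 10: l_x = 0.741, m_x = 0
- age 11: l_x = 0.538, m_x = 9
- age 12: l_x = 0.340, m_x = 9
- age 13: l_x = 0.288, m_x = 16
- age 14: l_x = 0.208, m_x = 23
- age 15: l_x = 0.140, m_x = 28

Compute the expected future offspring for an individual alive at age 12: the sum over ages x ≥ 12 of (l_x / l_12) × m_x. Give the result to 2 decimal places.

l_12 = 0.340. Conditional survival from age 12 to x is l_x / l_12.
  x=12: (0.340/0.340) × 9 = 9.0000
  x=13: (0.288/0.340) × 16 = 13.5529
  x=14: (0.208/0.340) × 23 = 14.0706
  x=15: (0.140/0.340) × 28 = 11.5294
Sum = 9.0000 + 13.5529 + 14.0706 + 11.5294 = 48.1529

48.15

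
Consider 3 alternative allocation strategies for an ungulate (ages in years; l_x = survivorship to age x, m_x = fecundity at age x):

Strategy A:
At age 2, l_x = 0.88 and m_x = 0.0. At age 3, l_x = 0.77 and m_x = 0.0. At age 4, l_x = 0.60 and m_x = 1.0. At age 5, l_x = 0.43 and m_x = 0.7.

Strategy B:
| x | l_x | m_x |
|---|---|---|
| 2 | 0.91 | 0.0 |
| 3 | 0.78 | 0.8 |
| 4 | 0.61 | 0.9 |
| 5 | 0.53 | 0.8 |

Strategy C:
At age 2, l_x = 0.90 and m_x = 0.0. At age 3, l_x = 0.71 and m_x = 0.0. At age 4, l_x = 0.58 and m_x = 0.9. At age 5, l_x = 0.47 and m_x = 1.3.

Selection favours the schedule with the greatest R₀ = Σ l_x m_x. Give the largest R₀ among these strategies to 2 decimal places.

Strategy A: R₀ = 0.88×0.0 + 0.77×0.0 + 0.60×1.0 + 0.43×0.7 = 0.9010
Strategy B: R₀ = 0.91×0.0 + 0.78×0.8 + 0.61×0.9 + 0.53×0.8 = 1.5970
Strategy C: R₀ = 0.90×0.0 + 0.71×0.0 + 0.58×0.9 + 0.47×1.3 = 1.1330
Highest R₀: strategy B with 1.5970.

1.60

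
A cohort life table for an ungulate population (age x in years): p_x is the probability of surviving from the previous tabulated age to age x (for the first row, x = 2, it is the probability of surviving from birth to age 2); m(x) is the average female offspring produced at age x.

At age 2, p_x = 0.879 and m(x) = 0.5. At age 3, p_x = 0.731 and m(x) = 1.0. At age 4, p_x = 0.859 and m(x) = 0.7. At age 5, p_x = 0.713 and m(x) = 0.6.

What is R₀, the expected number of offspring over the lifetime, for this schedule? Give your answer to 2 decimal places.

1.70

Survivorship from birth: l_x = p_2·p_3·…·p_x.
  l_2 = 0.87900
  l_3 = 0.64255
  l_4 = 0.55195
  l_5 = 0.39354
R₀ = Σ l_x m(x):
  age 2: 0.87900 × 0.5 = 0.4395
  age 3: 0.64255 × 1.0 = 0.6425
  age 4: 0.55195 × 0.7 = 0.3864
  age 5: 0.39354 × 0.6 = 0.2361
R₀ = 0.4395 + 0.6425 + 0.3864 + 0.2361 = 1.7045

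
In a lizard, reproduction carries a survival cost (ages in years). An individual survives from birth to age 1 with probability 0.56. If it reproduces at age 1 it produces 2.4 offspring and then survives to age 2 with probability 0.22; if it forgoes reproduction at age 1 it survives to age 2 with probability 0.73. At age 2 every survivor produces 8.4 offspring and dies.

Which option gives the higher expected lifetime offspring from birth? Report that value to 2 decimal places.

breed at age 1: R₀ = 0.56 × (2.4 + 0.22 × 8.4) = 0.56 × 4.2480 = 2.3789
delay to age 2: R₀ = 0.56 × (0.73 × 8.4) = 0.56 × 6.1320 = 3.4339
Higher: delay to age 2 (3.4339).

3.43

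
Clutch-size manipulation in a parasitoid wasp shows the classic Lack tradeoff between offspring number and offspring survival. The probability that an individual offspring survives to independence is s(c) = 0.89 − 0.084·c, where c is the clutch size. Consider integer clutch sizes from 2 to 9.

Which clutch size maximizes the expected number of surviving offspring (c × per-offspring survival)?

5

Expected surviving offspring = c × s(c):
  c=2: 2 × 0.722 = 1.444
  c=3: 3 × 0.638 = 1.914
  c=4: 4 × 0.554 = 2.216
  c=5: 5 × 0.470 = 2.350
  c=6: 6 × 0.386 = 2.316
  c=7: 7 × 0.302 = 2.114
  c=8: 8 × 0.218 = 1.744
  c=9: 9 × 0.134 = 1.206
Maximum at c = 5 (2.350 surviving offspring).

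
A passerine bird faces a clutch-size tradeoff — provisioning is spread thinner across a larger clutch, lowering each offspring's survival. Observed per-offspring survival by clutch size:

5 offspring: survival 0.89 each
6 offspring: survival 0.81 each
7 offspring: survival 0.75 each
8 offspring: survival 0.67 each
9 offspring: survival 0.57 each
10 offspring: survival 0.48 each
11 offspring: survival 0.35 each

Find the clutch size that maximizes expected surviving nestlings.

Expected surviving nestlings = c × s(c):
  c=5: 5 × 0.89 = 4.450
  c=6: 6 × 0.81 = 4.860
  c=7: 7 × 0.75 = 5.250
  c=8: 8 × 0.67 = 5.360
  c=9: 9 × 0.57 = 5.130
  c=10: 10 × 0.48 = 4.800
  c=11: 11 × 0.35 = 3.850
Maximum at c = 8 (5.360 surviving nestlings).

8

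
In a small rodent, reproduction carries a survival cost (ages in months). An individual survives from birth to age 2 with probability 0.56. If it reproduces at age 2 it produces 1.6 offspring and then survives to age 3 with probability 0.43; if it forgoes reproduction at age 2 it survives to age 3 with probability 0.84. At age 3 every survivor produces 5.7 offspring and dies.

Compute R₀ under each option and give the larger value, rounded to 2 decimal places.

2.68

breed at age 2: R₀ = 0.56 × (1.6 + 0.43 × 5.7) = 0.56 × 4.0510 = 2.2686
delay to age 3: R₀ = 0.56 × (0.84 × 5.7) = 0.56 × 4.7880 = 2.6813
Higher: delay to age 3 (2.6813).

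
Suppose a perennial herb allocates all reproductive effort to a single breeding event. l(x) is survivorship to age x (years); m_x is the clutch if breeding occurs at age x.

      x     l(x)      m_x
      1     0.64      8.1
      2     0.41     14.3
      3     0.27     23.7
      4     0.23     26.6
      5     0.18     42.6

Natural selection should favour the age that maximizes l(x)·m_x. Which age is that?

5

Expected offspring if breeding at age x = l(x) × m_x:
  age 1: 0.64 × 8.1 = 5.184
  age 2: 0.41 × 14.3 = 5.863
  age 3: 0.27 × 23.7 = 6.399
  age 4: 0.23 × 26.6 = 6.118
  age 5: 0.18 × 42.6 = 7.668
Maximum at age 5 (7.668).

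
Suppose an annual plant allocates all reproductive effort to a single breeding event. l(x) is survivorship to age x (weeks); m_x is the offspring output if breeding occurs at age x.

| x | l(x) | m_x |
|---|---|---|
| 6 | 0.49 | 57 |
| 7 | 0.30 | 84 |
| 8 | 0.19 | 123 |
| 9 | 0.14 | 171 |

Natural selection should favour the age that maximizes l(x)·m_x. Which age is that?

6

Expected offspring if breeding at age x = l(x) × m_x:
  age 6: 0.49 × 57 = 27.930
  age 7: 0.30 × 84 = 25.200
  age 8: 0.19 × 123 = 23.370
  age 9: 0.14 × 171 = 23.940
Maximum at age 6 (27.930).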